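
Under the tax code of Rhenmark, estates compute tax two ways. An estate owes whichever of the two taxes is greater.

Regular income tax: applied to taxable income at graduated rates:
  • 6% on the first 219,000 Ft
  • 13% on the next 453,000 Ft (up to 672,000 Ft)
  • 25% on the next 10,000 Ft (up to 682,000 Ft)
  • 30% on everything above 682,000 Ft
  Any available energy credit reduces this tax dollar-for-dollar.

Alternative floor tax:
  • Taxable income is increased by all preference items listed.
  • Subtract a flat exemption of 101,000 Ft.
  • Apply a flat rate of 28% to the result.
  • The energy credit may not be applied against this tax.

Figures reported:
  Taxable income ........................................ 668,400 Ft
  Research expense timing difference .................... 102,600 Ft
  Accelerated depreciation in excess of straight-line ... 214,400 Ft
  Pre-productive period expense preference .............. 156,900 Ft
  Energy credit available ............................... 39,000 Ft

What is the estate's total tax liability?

Alternative floor tax:
  Adjusted income: 668,400 Ft + 102,600 Ft + 214,400 Ft + 156,900 Ft = 1,142,300 Ft
  Less exemption 101,000 Ft → base 1,041,300 Ft
  1,041,300 Ft × 28% = 291,564 Ft

Regular income tax:
  219,000 Ft × 6% = 13,140 Ft
  449,400 Ft × 13% = 58,422 Ft
  → 71,562 Ft
  Less energy credit 39,000 Ft → 32,562 Ft

291,564 Ft > 32,562 Ft, so the alternative floor tax is the binding amount.

291,564 Ft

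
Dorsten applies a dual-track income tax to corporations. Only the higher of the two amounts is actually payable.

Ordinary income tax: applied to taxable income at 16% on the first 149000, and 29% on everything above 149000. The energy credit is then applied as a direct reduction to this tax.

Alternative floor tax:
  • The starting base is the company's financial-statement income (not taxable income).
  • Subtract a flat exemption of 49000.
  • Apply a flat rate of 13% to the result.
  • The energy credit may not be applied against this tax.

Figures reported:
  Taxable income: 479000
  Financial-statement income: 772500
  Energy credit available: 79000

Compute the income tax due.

94055

Alternative floor tax:
  Base (financial-statement income): 772500
  Less exemption 49000 → base 723500
  723500 × 13% = 94055

Ordinary income tax:
  149000 × 16% = 23840
  330000 × 29% = 95700
  → 119540
  Less energy credit 79000 → 40540

94055 > 40540, so the alternative floor tax is the binding amount.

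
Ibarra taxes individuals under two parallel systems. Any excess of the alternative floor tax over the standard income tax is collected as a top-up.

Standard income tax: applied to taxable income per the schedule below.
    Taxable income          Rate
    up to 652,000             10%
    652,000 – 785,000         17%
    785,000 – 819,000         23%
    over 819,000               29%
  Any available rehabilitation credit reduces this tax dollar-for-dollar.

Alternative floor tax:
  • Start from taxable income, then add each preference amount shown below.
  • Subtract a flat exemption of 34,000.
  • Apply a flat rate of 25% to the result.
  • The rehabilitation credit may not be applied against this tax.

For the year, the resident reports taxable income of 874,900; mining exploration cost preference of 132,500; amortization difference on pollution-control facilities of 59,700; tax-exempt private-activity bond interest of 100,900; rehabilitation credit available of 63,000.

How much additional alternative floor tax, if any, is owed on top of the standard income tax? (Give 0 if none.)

Alternative floor tax:
  Adjusted income: 874,900 + 132,500 + 59,700 + 100,900 = 1,168,000
  Less exemption 34,000 → base 1,134,000
  1,134,000 × 25% = 283,500

Standard income tax:
  652,000 × 10% = 65,200
  133,000 × 17% = 22,610
  34,000 × 23% = 7,820
  55,900 × 29% = 16,211
  → 111,841
  Less rehabilitation credit 63,000 → 48,841

Excess of alternative floor tax over standard income tax: 283,500 − 48,841 = 234,659.

234,659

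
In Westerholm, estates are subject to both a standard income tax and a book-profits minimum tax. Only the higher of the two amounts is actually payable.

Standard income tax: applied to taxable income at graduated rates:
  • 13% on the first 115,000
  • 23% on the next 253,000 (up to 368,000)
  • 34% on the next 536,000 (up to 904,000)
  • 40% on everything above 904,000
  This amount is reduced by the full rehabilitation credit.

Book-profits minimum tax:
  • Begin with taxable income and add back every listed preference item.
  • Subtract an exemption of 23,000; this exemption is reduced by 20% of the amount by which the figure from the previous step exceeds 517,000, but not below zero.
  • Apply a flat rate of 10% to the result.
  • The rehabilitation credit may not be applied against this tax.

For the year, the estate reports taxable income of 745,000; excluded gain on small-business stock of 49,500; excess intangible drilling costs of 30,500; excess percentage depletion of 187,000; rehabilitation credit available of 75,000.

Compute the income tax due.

Book-profits minimum tax:
  Adjusted income: 745,000 + 49,500 + 30,500 + 187,000 = 1,012,000
  Exemption: 20% × (1,012,000 − 517,000) = 99,000 ≥ 23,000, so the exemption is fully phased out
  Base: 1,012,000 − 0 = 1,012,000
  1,012,000 × 10% = 101,200

Standard income tax:
  115,000 × 13% = 14,950
  253,000 × 23% = 58,190
  377,000 × 34% = 128,180
  → 201,320
  Less rehabilitation credit 75,000 → 126,320

126,320 > 101,200, so the standard income tax governs.

126,320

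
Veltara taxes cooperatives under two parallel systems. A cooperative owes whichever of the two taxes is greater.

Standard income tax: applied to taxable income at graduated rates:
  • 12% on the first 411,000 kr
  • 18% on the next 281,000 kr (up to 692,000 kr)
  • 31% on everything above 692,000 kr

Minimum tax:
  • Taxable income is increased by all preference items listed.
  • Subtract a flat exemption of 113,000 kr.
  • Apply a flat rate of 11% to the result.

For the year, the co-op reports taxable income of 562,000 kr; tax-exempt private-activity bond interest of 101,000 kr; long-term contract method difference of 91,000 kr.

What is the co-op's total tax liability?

76,500 kr

Standard income tax:
  411,000 kr × 12% = 49,320 kr
  151,000 kr × 18% = 27,180 kr
  → 76,500 kr

Minimum tax:
  Adjusted income: 562,000 kr + 101,000 kr + 91,000 kr = 754,000 kr
  Less exemption 113,000 kr → base 641,000 kr
  641,000 kr × 11% = 70,510 kr

76,500 kr > 70,510 kr, so the standard income tax governs.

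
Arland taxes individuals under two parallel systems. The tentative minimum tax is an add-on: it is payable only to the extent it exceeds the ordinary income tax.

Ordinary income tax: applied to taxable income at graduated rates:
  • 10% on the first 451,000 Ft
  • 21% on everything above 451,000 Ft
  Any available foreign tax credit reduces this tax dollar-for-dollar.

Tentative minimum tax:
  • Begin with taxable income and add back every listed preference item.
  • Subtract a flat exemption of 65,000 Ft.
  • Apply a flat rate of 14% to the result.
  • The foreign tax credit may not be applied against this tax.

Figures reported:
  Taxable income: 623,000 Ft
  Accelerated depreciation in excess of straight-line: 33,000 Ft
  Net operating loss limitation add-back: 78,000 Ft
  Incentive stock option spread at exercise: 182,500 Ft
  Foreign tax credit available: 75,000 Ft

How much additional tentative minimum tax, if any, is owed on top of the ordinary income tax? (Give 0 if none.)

Ordinary income tax:
  451,000 Ft × 10% = 45,100 Ft
  172,000 Ft × 21% = 36,120 Ft
  → 81,220 Ft
  Less foreign tax credit 75,000 Ft → 6,220 Ft

Tentative minimum tax:
  Adjusted income: 623,000 Ft + 33,000 Ft + 78,000 Ft + 182,500 Ft = 916,500 Ft
  Less exemption 65,000 Ft → base 851,500 Ft
  851,500 Ft × 14% = 119,210 Ft

Excess of tentative minimum tax over ordinary income tax: 119,210 Ft − 6,220 Ft = 112,990 Ft.

112,990 Ft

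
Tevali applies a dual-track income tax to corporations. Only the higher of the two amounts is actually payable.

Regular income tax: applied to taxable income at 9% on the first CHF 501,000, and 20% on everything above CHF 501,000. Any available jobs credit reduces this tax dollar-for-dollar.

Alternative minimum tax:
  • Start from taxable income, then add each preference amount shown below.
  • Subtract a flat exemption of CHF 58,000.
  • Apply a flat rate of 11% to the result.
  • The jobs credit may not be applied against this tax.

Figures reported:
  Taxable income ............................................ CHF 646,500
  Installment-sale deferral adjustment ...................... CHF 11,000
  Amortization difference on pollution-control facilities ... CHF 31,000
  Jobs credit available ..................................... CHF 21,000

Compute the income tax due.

Alternative minimum tax:
  Adjusted income: CHF 646,500 + CHF 11,000 + CHF 31,000 = CHF 688,500
  Less exemption CHF 58,000 → base CHF 630,500
  CHF 630,500 × 11% = CHF 69,355

Regular income tax:
  CHF 501,000 × 9% = CHF 45,090
  CHF 145,500 × 20% = CHF 29,100
  → CHF 74,190
  Less jobs credit CHF 21,000 → CHF 53,190

CHF 69,355 > CHF 53,190, so the alternative minimum tax is the binding amount.

CHF 69,355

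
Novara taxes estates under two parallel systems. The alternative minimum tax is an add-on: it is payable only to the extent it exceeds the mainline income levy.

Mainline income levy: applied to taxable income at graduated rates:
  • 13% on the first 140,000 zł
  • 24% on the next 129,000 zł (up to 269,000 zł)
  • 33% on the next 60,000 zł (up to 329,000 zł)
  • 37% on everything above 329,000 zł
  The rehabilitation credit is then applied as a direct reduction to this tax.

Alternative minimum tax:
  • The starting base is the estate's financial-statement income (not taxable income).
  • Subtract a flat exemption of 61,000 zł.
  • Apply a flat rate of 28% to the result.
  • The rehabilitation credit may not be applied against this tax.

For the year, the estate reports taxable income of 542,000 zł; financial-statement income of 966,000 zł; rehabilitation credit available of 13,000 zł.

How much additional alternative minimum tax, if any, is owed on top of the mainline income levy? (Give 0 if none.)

118,630 zł

Mainline income levy:
  140,000 zł × 13% = 18,200 zł
  129,000 zł × 24% = 30,960 zł
  60,000 zł × 33% = 19,800 zł
  213,000 zł × 37% = 78,810 zł
  → 147,770 zł
  Less rehabilitation credit 13,000 zł → 134,770 zł

Alternative minimum tax:
  Base (financial-statement income): 966,000 zł
  Less exemption 61,000 zł → base 905,000 zł
  905,000 zł × 28% = 253,400 zł

Excess of alternative minimum tax over mainline income levy: 253,400 zł − 134,770 zł = 118,630 zł.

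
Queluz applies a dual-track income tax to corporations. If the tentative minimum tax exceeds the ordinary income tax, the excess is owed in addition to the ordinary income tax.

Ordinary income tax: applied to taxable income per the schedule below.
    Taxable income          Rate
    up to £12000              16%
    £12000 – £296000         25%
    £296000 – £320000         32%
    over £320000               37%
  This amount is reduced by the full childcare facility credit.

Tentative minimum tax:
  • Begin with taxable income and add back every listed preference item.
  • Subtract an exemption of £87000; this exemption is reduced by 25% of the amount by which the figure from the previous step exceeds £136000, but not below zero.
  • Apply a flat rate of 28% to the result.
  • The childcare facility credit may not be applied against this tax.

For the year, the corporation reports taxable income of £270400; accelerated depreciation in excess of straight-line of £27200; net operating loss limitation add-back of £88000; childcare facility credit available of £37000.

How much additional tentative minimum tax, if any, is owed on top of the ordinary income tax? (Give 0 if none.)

Ordinary income tax:
  £12000 × 16% = £1920
  £258400 × 25% = £64600
  → £66520
  Less childcare facility credit £37000 → £29520

Tentative minimum tax:
  Adjusted income: £270400 + £27200 + £88000 = £385600
  Exemption: £87000 − 25% × (£385600 − £136000) = £87000 − £62400 = £24600
  Base: £385600 − £24600 = £361000
  £361000 × 28% = £101080

Excess of tentative minimum tax over ordinary income tax: £101080 − £29520 = £71560.

£71560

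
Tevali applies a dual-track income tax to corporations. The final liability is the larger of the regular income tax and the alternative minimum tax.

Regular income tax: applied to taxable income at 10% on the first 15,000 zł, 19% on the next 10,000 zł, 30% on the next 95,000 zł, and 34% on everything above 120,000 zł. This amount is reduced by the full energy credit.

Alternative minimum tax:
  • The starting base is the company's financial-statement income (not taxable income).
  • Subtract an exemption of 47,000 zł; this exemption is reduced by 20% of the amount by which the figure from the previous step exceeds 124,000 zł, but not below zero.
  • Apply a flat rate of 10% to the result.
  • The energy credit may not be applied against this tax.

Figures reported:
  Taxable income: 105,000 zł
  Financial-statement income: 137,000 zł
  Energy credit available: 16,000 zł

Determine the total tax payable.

11,400 zł

Alternative minimum tax:
  Base (financial-statement income): 137,000 zł
  Exemption: 47,000 zł − 20% × (137,000 zł − 124,000 zł) = 47,000 zł − 2,600 zł = 44,400 zł
  Base: 137,000 zł − 44,400 zł = 92,600 zł
  92,600 zł × 10% = 9,260 zł

Regular income tax:
  15,000 zł × 10% = 1,500 zł
  10,000 zł × 19% = 1,900 zł
  80,000 zł × 30% = 24,000 zł
  → 27,400 zł
  Less energy credit 16,000 zł → 11,400 zł

11,400 zł > 9,260 zł, so the regular income tax governs.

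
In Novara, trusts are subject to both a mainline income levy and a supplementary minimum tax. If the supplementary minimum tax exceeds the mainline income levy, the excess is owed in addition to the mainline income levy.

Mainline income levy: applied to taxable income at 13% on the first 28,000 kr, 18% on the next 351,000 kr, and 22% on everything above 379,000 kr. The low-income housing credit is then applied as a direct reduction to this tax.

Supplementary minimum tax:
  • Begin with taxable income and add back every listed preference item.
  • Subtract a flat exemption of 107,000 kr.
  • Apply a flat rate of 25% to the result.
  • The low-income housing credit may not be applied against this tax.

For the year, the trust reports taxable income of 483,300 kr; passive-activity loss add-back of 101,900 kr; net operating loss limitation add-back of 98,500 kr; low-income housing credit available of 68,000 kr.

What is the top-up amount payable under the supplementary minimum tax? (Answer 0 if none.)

Supplementary minimum tax:
  Adjusted income: 483,300 kr + 101,900 kr + 98,500 kr = 683,700 kr
  Less exemption 107,000 kr → base 576,700 kr
  576,700 kr × 25% = 144,175 kr

Mainline income levy:
  28,000 kr × 13% = 3,640 kr
  351,000 kr × 18% = 63,180 kr
  104,300 kr × 22% = 22,946 kr
  → 89,766 kr
  Less low-income housing credit 68,000 kr → 21,766 kr

Excess of supplementary minimum tax over mainline income levy: 144,175 kr − 21,766 kr = 122,409 kr.

122,409 kr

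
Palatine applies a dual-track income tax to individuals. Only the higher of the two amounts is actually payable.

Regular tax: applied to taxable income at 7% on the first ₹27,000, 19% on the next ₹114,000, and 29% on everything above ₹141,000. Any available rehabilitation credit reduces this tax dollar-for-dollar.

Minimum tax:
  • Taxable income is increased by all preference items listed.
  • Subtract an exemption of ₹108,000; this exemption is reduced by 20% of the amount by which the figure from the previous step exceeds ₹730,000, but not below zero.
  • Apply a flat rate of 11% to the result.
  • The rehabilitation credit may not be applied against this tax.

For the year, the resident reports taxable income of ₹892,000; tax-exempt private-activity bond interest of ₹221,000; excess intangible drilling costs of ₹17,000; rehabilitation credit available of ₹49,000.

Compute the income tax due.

₹192,340

Regular tax:
  ₹27,000 × 7% = ₹1,890
  ₹114,000 × 19% = ₹21,660
  ₹751,000 × 29% = ₹217,790
  → ₹241,340
  Less rehabilitation credit ₹49,000 → ₹192,340

Minimum tax:
  Adjusted income: ₹892,000 + ₹221,000 + ₹17,000 = ₹1,130,000
  Exemption: ₹108,000 − 20% × (₹1,130,000 − ₹730,000) = ₹108,000 − ₹80,000 = ₹28,000
  Base: ₹1,130,000 − ₹28,000 = ₹1,102,000
  ₹1,102,000 × 11% = ₹121,220

₹192,340 > ₹121,220, so the regular tax governs.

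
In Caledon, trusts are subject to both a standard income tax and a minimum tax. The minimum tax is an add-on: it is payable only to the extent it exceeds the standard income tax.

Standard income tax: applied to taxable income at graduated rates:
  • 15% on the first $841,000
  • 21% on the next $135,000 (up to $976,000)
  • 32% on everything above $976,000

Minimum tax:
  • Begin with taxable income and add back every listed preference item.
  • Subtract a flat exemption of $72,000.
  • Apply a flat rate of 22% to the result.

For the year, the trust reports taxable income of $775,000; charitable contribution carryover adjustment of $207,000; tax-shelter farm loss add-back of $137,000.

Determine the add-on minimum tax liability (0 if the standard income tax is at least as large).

$114,090

Minimum tax:
  Adjusted income: $775,000 + $207,000 + $137,000 = $1,119,000
  Less exemption $72,000 → base $1,047,000
  $1,047,000 × 22% = $230,340

Standard income tax:
  $775,000 × 15% = $116,250

Excess of minimum tax over standard income tax: $230,340 − $116,250 = $114,090.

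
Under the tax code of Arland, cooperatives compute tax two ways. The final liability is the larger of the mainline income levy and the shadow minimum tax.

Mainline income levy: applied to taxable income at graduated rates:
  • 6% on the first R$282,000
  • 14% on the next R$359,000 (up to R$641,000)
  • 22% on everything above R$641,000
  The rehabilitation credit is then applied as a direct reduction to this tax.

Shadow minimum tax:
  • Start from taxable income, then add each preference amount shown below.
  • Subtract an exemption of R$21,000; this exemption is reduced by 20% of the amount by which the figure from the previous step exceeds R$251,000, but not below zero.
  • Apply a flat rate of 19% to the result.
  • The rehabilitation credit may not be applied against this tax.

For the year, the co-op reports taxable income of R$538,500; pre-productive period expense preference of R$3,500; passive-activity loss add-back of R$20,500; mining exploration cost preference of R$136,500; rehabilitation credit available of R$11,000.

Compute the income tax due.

R$132,810

Mainline income levy:
  R$282,000 × 6% = R$16,920
  R$256,500 × 14% = R$35,910
  → R$52,830
  Less rehabilitation credit R$11,000 → R$41,830

Shadow minimum tax:
  Adjusted income: R$538,500 + R$3,500 + R$20,500 + R$136,500 = R$699,000
  Exemption: 20% × (R$699,000 − R$251,000) = R$89,600 ≥ R$21,000, so the exemption is fully phased out
  Base: R$699,000 − R$0 = R$699,000
  R$699,000 × 19% = R$132,810

R$132,810 > R$41,830, so the shadow minimum tax is the binding amount.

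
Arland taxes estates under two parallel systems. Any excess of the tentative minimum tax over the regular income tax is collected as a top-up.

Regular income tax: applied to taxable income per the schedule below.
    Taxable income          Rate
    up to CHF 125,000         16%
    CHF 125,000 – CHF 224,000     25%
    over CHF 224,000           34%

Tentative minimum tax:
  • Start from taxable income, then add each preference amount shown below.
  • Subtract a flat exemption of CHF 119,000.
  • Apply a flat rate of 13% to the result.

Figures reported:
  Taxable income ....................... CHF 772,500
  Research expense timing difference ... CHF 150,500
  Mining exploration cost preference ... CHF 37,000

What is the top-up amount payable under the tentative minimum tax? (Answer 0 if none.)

Tentative minimum tax:
  Adjusted income: CHF 772,500 + CHF 150,500 + CHF 37,000 = CHF 960,000
  Less exemption CHF 119,000 → base CHF 841,000
  CHF 841,000 × 13% = CHF 109,330

Regular income tax:
  CHF 125,000 × 16% = CHF 20,000
  CHF 99,000 × 25% = CHF 24,750
  CHF 548,500 × 34% = CHF 186,490
  → CHF 231,240

CHF 109,330 ≤ CHF 231,240, so no add-on is due.

CHF 0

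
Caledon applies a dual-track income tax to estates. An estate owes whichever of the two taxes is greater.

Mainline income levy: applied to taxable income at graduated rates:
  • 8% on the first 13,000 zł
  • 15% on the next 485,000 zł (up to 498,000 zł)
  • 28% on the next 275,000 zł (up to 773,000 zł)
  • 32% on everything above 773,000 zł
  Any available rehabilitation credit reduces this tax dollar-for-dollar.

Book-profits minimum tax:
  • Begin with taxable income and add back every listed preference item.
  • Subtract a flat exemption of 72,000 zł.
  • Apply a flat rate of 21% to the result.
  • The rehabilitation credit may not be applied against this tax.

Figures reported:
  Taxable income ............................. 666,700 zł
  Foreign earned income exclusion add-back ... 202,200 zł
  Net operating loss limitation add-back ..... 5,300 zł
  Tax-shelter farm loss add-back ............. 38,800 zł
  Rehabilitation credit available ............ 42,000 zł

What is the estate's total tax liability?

Book-profits minimum tax:
  Adjusted income: 666,700 zł + 202,200 zł + 5,300 zł + 38,800 zł = 913,000 zł
  Less exemption 72,000 zł → base 841,000 zł
  841,000 zł × 21% = 176,610 zł

Mainline income levy:
  13,000 zł × 8% = 1,040 zł
  485,000 zł × 15% = 72,750 zł
  168,700 zł × 28% = 47,236 zł
  → 121,026 zł
  Less rehabilitation credit 42,000 zł → 79,026 zł

176,610 zł > 79,026 zł, so the book-profits minimum tax is the binding amount.

176,610 zł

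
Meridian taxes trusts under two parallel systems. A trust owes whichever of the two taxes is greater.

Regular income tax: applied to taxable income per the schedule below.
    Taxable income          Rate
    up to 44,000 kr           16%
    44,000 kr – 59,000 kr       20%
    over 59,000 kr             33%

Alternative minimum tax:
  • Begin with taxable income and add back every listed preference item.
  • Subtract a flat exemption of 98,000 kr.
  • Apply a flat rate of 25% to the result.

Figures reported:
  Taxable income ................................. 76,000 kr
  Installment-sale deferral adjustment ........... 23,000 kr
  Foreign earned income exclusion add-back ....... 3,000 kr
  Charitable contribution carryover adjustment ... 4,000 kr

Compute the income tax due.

15,650 kr

Regular income tax:
  44,000 kr × 16% = 7,040 kr
  15,000 kr × 20% = 3,000 kr
  17,000 kr × 33% = 5,610 kr
  → 15,650 kr

Alternative minimum tax:
  Adjusted income: 76,000 kr + 23,000 kr + 3,000 kr + 4,000 kr = 106,000 kr
  Less exemption 98,000 kr → base 8,000 kr
  8,000 kr × 25% = 2,000 kr

15,650 kr > 2,000 kr, so the regular income tax governs.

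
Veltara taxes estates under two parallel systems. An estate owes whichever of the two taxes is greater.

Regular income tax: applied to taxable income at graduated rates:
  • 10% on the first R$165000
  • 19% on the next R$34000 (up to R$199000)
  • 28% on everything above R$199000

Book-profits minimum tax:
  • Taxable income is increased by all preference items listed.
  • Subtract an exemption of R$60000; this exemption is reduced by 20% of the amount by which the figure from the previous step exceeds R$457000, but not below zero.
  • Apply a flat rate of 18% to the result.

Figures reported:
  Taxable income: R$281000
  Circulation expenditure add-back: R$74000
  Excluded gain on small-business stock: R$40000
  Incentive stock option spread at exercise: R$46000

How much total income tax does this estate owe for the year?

R$68580

Regular income tax:
  R$165000 × 10% = R$16500
  R$34000 × 19% = R$6460
  R$82000 × 28% = R$22960
  → R$45920

Book-profits minimum tax:
  Adjusted income: R$281000 + R$74000 + R$40000 + R$46000 = R$441000
  Exemption: R$441000 ≤ R$457000, so full R$60000 applies
  Base: R$441000 − R$60000 = R$381000
  R$381000 × 18% = R$68580

R$68580 > R$45920, so the book-profits minimum tax is the binding amount.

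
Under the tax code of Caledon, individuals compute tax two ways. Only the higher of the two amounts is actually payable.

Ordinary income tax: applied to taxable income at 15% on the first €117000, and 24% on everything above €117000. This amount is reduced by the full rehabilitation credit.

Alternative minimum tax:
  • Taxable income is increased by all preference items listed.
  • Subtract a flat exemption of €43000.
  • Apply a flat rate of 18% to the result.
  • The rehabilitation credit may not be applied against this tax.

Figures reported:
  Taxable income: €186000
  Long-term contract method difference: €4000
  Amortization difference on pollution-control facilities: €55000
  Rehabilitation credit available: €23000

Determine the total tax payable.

€36360

Alternative minimum tax:
  Adjusted income: €186000 + €4000 + €55000 = €245000
  Less exemption €43000 → base €202000
  €202000 × 18% = €36360

Ordinary income tax:
  €117000 × 15% = €17550
  €69000 × 24% = €16560
  → €34110
  Less rehabilitation credit €23000 → €11110

€36360 > €11110, so the alternative minimum tax is the binding amount.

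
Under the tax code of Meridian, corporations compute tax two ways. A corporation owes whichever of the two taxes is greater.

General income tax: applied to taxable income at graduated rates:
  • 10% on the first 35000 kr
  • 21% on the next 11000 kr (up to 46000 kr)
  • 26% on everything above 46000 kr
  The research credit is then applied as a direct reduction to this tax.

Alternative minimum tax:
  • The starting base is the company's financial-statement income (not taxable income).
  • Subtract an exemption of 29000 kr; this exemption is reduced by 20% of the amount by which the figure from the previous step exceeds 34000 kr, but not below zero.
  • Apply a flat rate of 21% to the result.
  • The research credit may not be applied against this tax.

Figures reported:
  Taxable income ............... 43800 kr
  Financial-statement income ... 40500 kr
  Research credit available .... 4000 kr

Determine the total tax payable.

Alternative minimum tax:
  Base (financial-statement income): 40500 kr
  Exemption: 29000 kr − 20% × (40500 kr − 34000 kr) = 29000 kr − 1300 kr = 27700 kr
  Base: 40500 kr − 27700 kr = 12800 kr
  12800 kr × 21% = 2688 kr

General income tax:
  35000 kr × 10% = 3500 kr
  8800 kr × 21% = 1848 kr
  → 5348 kr
  Less research credit 4000 kr → 1348 kr

2688 kr > 1348 kr, so the alternative minimum tax is the binding amount.

2688 kr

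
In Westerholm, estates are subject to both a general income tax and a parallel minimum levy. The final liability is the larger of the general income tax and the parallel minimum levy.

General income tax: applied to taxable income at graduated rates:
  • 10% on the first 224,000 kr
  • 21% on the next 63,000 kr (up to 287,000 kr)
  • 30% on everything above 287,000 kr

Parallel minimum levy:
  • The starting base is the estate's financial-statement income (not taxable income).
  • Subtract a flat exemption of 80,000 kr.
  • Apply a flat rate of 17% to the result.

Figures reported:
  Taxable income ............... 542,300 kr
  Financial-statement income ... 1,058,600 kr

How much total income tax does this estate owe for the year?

General income tax:
  224,000 kr × 10% = 22,400 kr
  63,000 kr × 21% = 13,230 kr
  255,300 kr × 30% = 76,590 kr
  → 112,220 kr

Parallel minimum levy:
  Base (financial-statement income): 1,058,600 kr
  Less exemption 80,000 kr → base 978,600 kr
  978,600 kr × 17% = 166,362 kr

166,362 kr > 112,220 kr, so the parallel minimum levy is the binding amount.

166,362 kr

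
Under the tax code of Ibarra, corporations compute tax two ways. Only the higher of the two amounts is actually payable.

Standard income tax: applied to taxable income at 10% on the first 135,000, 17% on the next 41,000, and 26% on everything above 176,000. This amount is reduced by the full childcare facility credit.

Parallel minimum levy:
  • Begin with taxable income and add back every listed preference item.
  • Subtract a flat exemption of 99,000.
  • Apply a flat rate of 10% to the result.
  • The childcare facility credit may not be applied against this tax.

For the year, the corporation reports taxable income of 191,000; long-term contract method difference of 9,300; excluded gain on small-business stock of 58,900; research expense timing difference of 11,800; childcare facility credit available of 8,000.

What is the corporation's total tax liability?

17,200

Standard income tax:
  135,000 × 10% = 13,500
  41,000 × 17% = 6,970
  15,000 × 26% = 3,900
  → 24,370
  Less childcare facility credit 8,000 → 16,370

Parallel minimum levy:
  Adjusted income: 191,000 + 9,300 + 58,900 + 11,800 = 271,000
  Less exemption 99,000 → base 172,000
  172,000 × 10% = 17,200

17,200 > 16,370, so the parallel minimum levy is the binding amount.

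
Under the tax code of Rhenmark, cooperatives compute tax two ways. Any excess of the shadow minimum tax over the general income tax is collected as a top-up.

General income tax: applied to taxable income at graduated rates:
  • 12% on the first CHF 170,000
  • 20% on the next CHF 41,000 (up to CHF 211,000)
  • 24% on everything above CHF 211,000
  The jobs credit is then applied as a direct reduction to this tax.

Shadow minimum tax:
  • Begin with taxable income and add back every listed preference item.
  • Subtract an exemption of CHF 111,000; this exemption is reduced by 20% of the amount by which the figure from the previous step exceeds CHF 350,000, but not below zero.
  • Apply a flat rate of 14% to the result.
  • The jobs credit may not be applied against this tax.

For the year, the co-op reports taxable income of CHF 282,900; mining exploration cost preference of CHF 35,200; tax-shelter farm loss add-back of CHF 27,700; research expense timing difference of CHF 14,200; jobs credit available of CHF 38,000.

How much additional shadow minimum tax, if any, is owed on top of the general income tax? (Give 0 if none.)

CHF 27,284

General income tax:
  CHF 170,000 × 12% = CHF 20,400
  CHF 41,000 × 20% = CHF 8,200
  CHF 71,900 × 24% = CHF 17,256
  → CHF 45,856
  Less jobs credit CHF 38,000 → CHF 7,856

Shadow minimum tax:
  Adjusted income: CHF 282,900 + CHF 35,200 + CHF 27,700 + CHF 14,200 = CHF 360,000
  Exemption: CHF 111,000 − 20% × (CHF 360,000 − CHF 350,000) = CHF 111,000 − CHF 2,000 = CHF 109,000
  Base: CHF 360,000 − CHF 109,000 = CHF 251,000
  CHF 251,000 × 14% = CHF 35,140

Excess of shadow minimum tax over general income tax: CHF 35,140 − CHF 7,856 = CHF 27,284.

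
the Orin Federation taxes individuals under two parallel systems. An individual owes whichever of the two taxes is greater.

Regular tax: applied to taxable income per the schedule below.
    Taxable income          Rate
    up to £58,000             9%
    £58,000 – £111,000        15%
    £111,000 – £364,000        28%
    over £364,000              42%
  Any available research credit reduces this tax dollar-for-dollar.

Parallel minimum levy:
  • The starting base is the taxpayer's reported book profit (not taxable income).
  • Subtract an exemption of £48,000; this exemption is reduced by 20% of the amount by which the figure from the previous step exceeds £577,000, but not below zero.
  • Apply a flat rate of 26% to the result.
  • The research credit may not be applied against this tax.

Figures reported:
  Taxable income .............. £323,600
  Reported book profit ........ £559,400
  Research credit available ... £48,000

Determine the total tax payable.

Parallel minimum levy:
  Base (reported book profit): £559,400
  Exemption: £559,400 ≤ £577,000, so full £48,000 applies
  Base: £559,400 − £48,000 = £511,400
  £511,400 × 26% = £132,964

Regular tax:
  £58,000 × 9% = £5,220
  £53,000 × 15% = £7,950
  £212,600 × 28% = £59,528
  → £72,698
  Less research credit £48,000 → £24,698

£132,964 > £24,698, so the parallel minimum levy is the binding amount.

£132,964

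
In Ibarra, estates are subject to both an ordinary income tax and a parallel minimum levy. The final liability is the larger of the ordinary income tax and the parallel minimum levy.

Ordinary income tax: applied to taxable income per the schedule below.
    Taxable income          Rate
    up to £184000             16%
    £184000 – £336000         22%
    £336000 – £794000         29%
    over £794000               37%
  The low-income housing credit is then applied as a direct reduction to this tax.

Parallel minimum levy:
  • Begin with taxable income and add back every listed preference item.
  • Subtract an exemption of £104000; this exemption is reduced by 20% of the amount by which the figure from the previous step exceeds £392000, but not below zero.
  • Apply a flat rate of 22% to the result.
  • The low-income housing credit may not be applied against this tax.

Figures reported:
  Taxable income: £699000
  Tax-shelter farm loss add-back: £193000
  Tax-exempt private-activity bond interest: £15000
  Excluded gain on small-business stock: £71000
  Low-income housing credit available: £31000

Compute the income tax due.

Ordinary income tax:
  £184000 × 16% = £29440
  £152000 × 22% = £33440
  £363000 × 29% = £105270
  → £168150
  Less low-income housing credit £31000 → £137150

Parallel minimum levy:
  Adjusted income: £699000 + £193000 + £15000 + £71000 = £978000
  Exemption: 20% × (£978000 − £392000) = £117200 ≥ £104000, so the exemption is fully phased out
  Base: £978000 − £0 = £978000
  £978000 × 22% = £215160

£215160 > £137150, so the parallel minimum levy is the binding amount.

£215160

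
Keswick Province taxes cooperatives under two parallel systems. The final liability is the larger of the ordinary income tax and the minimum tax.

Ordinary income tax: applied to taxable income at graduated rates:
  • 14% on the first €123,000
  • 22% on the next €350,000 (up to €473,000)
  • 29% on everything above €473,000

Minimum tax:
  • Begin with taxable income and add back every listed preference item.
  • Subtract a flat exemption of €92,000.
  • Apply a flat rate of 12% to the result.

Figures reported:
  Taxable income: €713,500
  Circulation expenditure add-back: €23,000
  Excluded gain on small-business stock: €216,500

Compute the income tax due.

€163,965

Ordinary income tax:
  €123,000 × 14% = €17,220
  €350,000 × 22% = €77,000
  €240,500 × 29% = €69,745
  → €163,965

Minimum tax:
  Adjusted income: €713,500 + €23,000 + €216,500 = €953,000
  Less exemption €92,000 → base €861,000
  €861,000 × 12% = €103,320

€163,965 > €103,320, so the ordinary income tax governs.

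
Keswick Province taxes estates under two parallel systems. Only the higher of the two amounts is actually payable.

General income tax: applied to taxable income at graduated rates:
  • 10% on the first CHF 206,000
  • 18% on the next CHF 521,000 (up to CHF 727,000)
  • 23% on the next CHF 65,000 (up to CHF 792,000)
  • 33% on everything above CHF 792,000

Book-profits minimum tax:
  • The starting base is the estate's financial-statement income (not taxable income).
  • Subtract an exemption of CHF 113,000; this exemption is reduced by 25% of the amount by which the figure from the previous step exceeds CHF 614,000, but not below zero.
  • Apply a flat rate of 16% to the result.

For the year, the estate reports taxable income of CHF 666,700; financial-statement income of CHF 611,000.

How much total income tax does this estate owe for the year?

Book-profits minimum tax:
  Base (financial-statement income): CHF 611,000
  Exemption: CHF 611,000 ≤ CHF 614,000, so full CHF 113,000 applies
  Base: CHF 611,000 − CHF 113,000 = CHF 498,000
  CHF 498,000 × 16% = CHF 79,680

General income tax:
  CHF 206,000 × 10% = CHF 20,600
  CHF 460,700 × 18% = CHF 82,926
  → CHF 103,526

CHF 103,526 > CHF 79,680, so the general income tax governs.

CHF 103,526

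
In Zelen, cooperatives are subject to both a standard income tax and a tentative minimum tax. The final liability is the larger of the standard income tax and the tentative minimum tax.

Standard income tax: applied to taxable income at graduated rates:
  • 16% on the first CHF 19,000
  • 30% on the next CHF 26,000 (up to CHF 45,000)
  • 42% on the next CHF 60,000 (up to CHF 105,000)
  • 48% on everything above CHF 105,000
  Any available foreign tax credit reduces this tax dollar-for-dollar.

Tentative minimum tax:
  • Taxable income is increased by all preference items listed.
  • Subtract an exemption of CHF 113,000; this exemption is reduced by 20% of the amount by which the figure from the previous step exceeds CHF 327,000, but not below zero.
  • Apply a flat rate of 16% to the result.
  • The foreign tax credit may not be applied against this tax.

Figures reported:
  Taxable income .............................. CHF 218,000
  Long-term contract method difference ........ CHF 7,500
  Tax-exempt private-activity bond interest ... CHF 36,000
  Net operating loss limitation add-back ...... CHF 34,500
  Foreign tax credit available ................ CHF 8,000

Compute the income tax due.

CHF 82,280

Standard income tax:
  CHF 19,000 × 16% = CHF 3,040
  CHF 26,000 × 30% = CHF 7,800
  CHF 60,000 × 42% = CHF 25,200
  CHF 113,000 × 48% = CHF 54,240
  → CHF 90,280
  Less foreign tax credit CHF 8,000 → CHF 82,280

Tentative minimum tax:
  Adjusted income: CHF 218,000 + CHF 7,500 + CHF 36,000 + CHF 34,500 = CHF 296,000
  Exemption: CHF 296,000 ≤ CHF 327,000, so full CHF 113,000 applies
  Base: CHF 296,000 − CHF 113,000 = CHF 183,000
  CHF 183,000 × 16% = CHF 29,280

CHF 82,280 > CHF 29,280, so the standard income tax governs.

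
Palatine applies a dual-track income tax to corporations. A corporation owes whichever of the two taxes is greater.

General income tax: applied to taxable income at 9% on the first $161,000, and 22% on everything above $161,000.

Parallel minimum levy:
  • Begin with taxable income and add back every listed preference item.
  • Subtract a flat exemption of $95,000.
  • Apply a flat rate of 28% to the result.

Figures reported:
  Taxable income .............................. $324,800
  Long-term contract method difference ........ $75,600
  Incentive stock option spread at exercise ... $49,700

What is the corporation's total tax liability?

$99,428

Parallel minimum levy:
  Adjusted income: $324,800 + $75,600 + $49,700 = $450,100
  Less exemption $95,000 → base $355,100
  $355,100 × 28% = $99,428

General income tax:
  $161,000 × 9% = $14,490
  $163,800 × 22% = $36,036
  → $50,526

$99,428 > $50,526, so the parallel minimum levy is the binding amount.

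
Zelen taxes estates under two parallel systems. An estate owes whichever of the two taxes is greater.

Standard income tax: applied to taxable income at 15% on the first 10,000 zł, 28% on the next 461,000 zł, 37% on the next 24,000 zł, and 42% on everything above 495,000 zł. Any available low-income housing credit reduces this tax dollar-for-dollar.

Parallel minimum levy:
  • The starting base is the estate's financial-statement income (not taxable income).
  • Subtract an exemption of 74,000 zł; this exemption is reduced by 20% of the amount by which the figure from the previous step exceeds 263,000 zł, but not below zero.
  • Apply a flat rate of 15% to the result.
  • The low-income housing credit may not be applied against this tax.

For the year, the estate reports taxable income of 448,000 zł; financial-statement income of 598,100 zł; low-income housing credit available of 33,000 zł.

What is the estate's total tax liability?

Parallel minimum levy:
  Base (financial-statement income): 598,100 zł
  Exemption: 74,000 zł − 20% × (598,100 zł − 263,000 zł) = 74,000 zł − 67,020 zł = 6,980 zł
  Base: 598,100 zł − 6,980 zł = 591,120 zł
  591,120 zł × 15% = 88,668 zł

Standard income tax:
  10,000 zł × 15% = 1,500 zł
  438,000 zł × 28% = 122,640 zł
  → 124,140 zł
  Less low-income housing credit 33,000 zł → 91,140 zł

91,140 zł > 88,668 zł, so the standard income tax governs.

91,140 zł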